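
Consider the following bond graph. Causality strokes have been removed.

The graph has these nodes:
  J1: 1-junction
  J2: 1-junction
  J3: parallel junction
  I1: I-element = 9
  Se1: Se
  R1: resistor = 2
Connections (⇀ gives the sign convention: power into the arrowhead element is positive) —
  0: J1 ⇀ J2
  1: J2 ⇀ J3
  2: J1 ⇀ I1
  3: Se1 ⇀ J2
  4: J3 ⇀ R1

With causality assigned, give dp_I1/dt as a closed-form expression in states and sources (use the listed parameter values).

#3 stroke at J2  (Se1: effort source, stroke at far end)
#2 stroke at I1  (prefer integral on I1)
#0 stroke at J1  (J1 flow already set via bond 2)
#1 stroke at J2  (J2 flow already set via bond 0)
#4 stroke at J3  (closing 0-jn rule on J3)

dp_I1/dt = E_Se1 - 2*p_I1/9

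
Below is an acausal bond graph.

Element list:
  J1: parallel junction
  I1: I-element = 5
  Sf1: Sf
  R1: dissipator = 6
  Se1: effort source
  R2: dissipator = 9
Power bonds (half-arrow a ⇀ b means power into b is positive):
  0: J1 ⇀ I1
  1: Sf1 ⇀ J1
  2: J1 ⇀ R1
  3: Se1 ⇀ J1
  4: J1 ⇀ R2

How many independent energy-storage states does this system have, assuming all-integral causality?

1  (I1 all integral)

b1 stroke→Sf1  (Sf1: flow source, stroke at near end)
b3 stroke→J1  (source Se1 imposes e)
b0 stroke→I1  (common-e at J1 fixed by 3)
b2 stroke→R1  (J1 effort already set via bond 3)
b4 stroke→R2  (J1: bond 3 brought effort, rest push out)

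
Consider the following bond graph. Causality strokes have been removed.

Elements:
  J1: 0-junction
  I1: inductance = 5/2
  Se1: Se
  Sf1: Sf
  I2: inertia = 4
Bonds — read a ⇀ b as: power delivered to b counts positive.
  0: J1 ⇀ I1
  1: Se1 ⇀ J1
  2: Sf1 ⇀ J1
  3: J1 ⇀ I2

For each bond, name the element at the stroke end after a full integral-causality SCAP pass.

#0 stroke→I1
#1 stroke→J1
#2 stroke→Sf1
#3 stroke→I2

β1 →J1  (source Se1 imposes e)
β2 →Sf1  (Sf1 fixes flow; stroke at Sf1)
β0 →I1  (common-e at J1 fixed by 1)
β3 →I2  (J1: bond 1 brought effort, rest push out)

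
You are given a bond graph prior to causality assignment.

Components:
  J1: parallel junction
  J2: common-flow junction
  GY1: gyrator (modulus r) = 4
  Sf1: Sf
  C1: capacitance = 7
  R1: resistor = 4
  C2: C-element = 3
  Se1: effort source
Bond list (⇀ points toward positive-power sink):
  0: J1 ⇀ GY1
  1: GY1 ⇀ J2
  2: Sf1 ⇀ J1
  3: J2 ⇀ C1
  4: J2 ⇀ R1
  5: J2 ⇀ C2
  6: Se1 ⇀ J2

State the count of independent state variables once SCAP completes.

2  (C1, C2 all integral)

β2 |Sf1  (source Sf1 imposes f)
β6 |J2  (Se1 fixes effort; stroke away)
β0 |J1  (J1: last free bond brings effort in)
β1 |J2  (through GY1, causality inverts; strokes same side of GY1)
β3 |J2  (C1 outputs effort q/C1)
β5 |J2  (C2: C, integral causality)
β4 |R1  (J2: last free bond brings flow in)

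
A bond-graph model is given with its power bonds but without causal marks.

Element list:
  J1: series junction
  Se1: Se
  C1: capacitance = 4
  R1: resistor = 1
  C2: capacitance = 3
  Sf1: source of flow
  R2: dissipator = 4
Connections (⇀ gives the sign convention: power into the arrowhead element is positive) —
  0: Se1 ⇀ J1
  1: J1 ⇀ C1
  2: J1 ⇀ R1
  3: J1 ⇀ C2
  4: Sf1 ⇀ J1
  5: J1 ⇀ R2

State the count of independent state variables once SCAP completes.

2  (C1, C2 all integral)

bond 0 stroke at J1  (Se1: effort source, stroke at far end)
bond 4 stroke at Sf1  (Sf1 fixes flow; stroke at Sf1)
bond 1 stroke at J1  (J1 flow already set via bond 4)
bond 2 stroke at J1  (1-jn J1 has f-setter on 4)
bond 3 stroke at J1  (J1 flow already set via bond 4)
bond 5 stroke at J1  (J1: bond 4 brought flow, rest push out)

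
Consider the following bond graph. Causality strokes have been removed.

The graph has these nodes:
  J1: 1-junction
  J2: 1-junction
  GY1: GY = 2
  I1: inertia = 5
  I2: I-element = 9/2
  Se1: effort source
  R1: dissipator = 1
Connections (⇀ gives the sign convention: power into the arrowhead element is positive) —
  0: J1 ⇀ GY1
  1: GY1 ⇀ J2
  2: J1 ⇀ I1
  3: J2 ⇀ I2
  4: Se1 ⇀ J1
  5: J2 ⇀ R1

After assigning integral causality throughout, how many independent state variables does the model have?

#4 stroke at J1  (Se1 fixes effort; stroke away)
#2 stroke at I1  (I1 integral (f out))
#0 stroke at J1  (J1 flow already set via bond 2)
#1 stroke at J2  (GY1: gyrator matches bond 0)
#3 stroke at I2  (I2: I, integral causality)
#5 stroke at J2  (J2 flow already set via bond 3)

2  (I1, I2 all integral)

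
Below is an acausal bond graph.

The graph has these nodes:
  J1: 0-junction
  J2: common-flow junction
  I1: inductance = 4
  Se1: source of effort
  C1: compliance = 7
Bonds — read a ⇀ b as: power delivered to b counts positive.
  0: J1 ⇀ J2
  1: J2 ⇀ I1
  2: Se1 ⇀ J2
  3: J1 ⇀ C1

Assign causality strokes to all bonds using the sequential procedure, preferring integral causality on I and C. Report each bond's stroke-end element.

b2 →J2  (source Se1 imposes e)
b1 →I1  (I1 outputs flow p/I1)
b0 →J2  (common-f at J2 fixed by 1)
b3 →J1  (J1 needs exactly one e-in)

bond 0 →J2
bond 1 →I1
bond 2 →J2
bond 3 →J1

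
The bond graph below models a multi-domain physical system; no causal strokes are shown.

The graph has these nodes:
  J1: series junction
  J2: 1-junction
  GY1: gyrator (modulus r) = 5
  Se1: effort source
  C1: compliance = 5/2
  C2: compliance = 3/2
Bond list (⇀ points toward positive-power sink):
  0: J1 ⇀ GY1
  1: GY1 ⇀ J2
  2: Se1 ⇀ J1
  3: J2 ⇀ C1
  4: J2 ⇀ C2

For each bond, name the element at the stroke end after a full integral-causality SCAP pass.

β0 stroke→GY1
β1 stroke→GY1
β2 stroke→J1
β3 stroke→J2
β4 stroke→J2

#2 →J1  (Se1 (Se) sets effort on bond)
#0 →GY1  (J1: last free bond brings flow in)
#1 →GY1  (through GY1, causality inverts; strokes same side of GY1)
#3 →J2  (J2: bond 1 brought flow, rest push out)
#4 →J2  (J2: bond 1 brought flow, rest push out)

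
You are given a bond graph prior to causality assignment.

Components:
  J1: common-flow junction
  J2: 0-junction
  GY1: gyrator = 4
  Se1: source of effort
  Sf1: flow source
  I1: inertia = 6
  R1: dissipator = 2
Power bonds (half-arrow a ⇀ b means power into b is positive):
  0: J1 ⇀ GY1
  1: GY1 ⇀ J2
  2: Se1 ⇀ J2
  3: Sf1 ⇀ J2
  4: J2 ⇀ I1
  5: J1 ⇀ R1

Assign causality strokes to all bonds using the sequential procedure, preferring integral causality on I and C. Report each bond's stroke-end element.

bond 0 |GY1
bond 1 |GY1
bond 2 |J2
bond 3 |Sf1
bond 4 |I1
bond 5 |J1

b2 stroke→J2  (source Se1 imposes e)
b3 stroke→Sf1  (Sf1: flow source, stroke at near end)
b1 stroke→GY1  (J2: bond 2 brought effort, rest push out)
b4 stroke→I1  (common-e at J2 fixed by 2)
b0 stroke→GY1  (GY1: gyrator matches bond 1)
b5 stroke→J1  (common-f at J1 fixed by 0)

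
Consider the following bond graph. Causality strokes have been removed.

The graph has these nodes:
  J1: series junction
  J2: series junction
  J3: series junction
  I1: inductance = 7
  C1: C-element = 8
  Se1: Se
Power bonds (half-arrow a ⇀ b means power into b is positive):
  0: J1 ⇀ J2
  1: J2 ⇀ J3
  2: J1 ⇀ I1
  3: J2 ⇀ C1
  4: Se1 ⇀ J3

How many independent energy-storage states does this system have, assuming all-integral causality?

bond 4 stroke→J3  (source Se1 imposes e)
bond 1 stroke→J2  (only one flow-in slot at J3)
bond 2 stroke→I1  (I1 outputs flow p/I1)
bond 0 stroke→J1  (common-f at J1 fixed by 2)
bond 3 stroke→J2  (common-f at J2 fixed by 0)

2  (C1, I1 all integral)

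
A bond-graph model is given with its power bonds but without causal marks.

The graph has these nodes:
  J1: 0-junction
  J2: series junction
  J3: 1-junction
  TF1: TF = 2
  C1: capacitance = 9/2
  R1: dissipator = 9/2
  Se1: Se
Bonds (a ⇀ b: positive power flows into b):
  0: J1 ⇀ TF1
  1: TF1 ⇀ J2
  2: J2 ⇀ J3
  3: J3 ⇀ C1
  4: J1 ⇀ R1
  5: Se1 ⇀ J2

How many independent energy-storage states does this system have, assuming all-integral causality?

#5 →J2  (Se1: effort source, stroke at far end)
#3 →J3  (C1 integral (e out))
#2 →J2  (only one flow-in slot at J3)
#1 →TF1  (closing 1-jn rule on J2)
#0 →J1  (TF1 one-in-one-out from 1)
#4 →R1  (J1: bond 0 brought effort, rest push out)

1  (C1 all integral)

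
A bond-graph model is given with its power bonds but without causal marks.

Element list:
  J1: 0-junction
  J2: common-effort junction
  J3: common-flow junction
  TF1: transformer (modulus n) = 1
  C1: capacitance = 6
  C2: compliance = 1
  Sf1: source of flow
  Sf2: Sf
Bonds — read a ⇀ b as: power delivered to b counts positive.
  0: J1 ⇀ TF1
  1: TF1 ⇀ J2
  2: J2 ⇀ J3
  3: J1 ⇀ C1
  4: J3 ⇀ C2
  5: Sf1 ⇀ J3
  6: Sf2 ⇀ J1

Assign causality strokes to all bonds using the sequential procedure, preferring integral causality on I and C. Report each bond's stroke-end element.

bond 5 stroke at Sf1  (Sf1 fixes flow; stroke at Sf1)
bond 6 stroke at Sf2  (Sf2 (Sf) sets flow on bond)
bond 2 stroke at J3  (J3: bond 5 brought flow, rest push out)
bond 4 stroke at J3  (1-jn J3 has f-setter on 5)
bond 1 stroke at J2  (J2: last free bond brings effort in)
bond 0 stroke at TF1  (TF1: transformer flips bond 1)
bond 3 stroke at J1  (J1: last free bond brings effort in)

β0 →TF1
β1 →J2
β2 →J3
β3 →J1
β4 →J3
β5 →Sf1
β6 →Sf2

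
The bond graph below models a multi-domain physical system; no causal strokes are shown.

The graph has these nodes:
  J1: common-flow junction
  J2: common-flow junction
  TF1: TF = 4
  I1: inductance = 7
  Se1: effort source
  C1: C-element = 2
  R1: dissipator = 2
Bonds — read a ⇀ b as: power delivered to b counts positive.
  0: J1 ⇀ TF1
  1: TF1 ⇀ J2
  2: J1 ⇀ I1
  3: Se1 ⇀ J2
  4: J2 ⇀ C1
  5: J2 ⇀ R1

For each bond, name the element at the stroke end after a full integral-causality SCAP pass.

#3 stroke→J2  (source Se1 imposes e)
#2 stroke→I1  (I1 outputs flow p/I1)
#0 stroke→J1  (common-f at J1 fixed by 2)
#1 stroke→TF1  (TF1 one-in-one-out from 0)
#4 stroke→J2  (J2: bond 1 brought flow, rest push out)
#5 stroke→J2  (1-jn J2 has f-setter on 1)

bond 0 |J1
bond 1 |TF1
bond 2 |I1
bond 3 |J2
bond 4 |J2
bond 5 |J2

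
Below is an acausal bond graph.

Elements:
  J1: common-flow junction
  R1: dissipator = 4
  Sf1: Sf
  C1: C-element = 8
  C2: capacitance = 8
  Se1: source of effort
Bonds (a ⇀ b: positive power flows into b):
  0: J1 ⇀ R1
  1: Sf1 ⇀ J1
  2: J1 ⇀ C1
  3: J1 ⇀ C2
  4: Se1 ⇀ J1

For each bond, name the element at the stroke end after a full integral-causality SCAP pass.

β0 stroke→J1
β1 stroke→Sf1
β2 stroke→J1
β3 stroke→J1
β4 stroke→J1

#1 stroke at Sf1  (Sf1 (Sf) sets flow on bond)
#4 stroke at J1  (Se1 fixes effort; stroke away)
#0 stroke at J1  (1-jn J1 has f-setter on 1)
#2 stroke at J1  (common-f at J1 fixed by 1)
#3 stroke at J1  (J1 flow already set via bond 1)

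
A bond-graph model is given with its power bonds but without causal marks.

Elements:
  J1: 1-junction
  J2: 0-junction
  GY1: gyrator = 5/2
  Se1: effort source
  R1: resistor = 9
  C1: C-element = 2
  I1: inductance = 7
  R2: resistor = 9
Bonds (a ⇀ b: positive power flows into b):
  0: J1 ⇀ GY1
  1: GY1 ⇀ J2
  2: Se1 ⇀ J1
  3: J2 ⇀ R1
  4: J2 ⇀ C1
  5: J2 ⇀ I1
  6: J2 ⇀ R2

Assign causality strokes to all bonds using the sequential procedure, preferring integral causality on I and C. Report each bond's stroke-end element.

β0 →GY1
β1 →GY1
β2 →J1
β3 →R1
β4 →J2
β5 →I1
β6 →R2

bond 2 |J1  (Se1 fixes effort; stroke away)
bond 0 |GY1  (closing 1-jn rule on J1)
bond 1 |GY1  (GY GY1: same side as bond 0)
bond 4 |J2  (C1: C, integral causality)
bond 3 |R1  (common-e at J2 fixed by 4)
bond 5 |I1  (J2: bond 4 brought effort, rest push out)
bond 6 |R2  (0-jn J2 has e-setter on 4)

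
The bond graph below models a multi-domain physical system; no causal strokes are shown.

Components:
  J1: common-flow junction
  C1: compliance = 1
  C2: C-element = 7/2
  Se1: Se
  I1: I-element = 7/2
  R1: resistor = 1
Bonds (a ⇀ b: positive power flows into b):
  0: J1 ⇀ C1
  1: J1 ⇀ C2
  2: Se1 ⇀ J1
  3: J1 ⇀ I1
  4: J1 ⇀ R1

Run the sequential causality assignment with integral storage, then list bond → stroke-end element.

bond 0 →J1
bond 1 →J1
bond 2 →J1
bond 3 →I1
bond 4 →J1

#2 stroke at J1  (Se1: effort source, stroke at far end)
#0 stroke at J1  (C1 integral (e out))
#1 stroke at J1  (prefer integral on C2)
#3 stroke at I1  (prefer integral on I1)
#4 stroke at J1  (1-jn J1 has f-setter on 3)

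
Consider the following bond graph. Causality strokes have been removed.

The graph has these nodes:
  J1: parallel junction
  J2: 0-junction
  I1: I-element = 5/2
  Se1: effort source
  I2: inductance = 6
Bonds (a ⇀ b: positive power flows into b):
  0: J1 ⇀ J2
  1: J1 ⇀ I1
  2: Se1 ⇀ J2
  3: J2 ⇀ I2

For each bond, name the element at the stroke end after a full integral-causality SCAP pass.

β0 stroke→J1
β1 stroke→I1
β2 stroke→J2
β3 stroke→I2

β2 stroke→J2  (Se1: effort source, stroke at far end)
β0 stroke→J1  (J2: bond 2 brought effort, rest push out)
β3 stroke→I2  (J2 effort already set via bond 2)
β1 stroke→I1  (common-e at J1 fixed by 0)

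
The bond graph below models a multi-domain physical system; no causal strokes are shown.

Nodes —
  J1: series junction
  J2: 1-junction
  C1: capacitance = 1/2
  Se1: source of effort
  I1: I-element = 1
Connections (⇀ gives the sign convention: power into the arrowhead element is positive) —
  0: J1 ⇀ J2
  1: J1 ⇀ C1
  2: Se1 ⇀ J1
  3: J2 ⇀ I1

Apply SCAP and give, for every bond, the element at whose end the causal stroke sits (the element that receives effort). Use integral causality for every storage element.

bond 2 →J1  (Se1 fixes effort; stroke away)
bond 1 →J1  (C1 integral (e out))
bond 0 →J2  (J1 needs exactly one f-in)
bond 3 →I1  (closing 1-jn rule on J2)

bond 0 |J2
bond 1 |J1
bond 2 |J1
bond 3 |I1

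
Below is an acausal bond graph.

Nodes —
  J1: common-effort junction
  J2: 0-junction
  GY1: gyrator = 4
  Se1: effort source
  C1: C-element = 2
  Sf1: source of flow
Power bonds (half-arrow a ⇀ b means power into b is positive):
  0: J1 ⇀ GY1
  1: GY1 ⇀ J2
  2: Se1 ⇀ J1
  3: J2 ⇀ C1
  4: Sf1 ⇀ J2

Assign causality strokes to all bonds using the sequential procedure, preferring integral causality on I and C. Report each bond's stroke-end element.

b2 |J1  (Se1: effort source, stroke at far end)
b4 |Sf1  (source Sf1 imposes f)
b0 |GY1  (0-jn J1 has e-setter on 2)
b1 |GY1  (through GY1, causality inverts; strokes same side of GY1)
b3 |J2  (J2 needs exactly one e-in)

b0 |GY1
b1 |GY1
b2 |J1
b3 |J2
b4 |Sf1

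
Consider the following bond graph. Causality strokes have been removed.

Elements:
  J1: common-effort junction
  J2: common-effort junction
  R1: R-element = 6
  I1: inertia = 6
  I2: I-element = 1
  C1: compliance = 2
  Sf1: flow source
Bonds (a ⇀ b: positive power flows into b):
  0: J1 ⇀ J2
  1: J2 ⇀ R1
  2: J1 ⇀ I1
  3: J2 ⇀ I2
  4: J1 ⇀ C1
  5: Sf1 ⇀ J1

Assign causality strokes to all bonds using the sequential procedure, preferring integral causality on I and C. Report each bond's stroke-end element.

β0 →J2
β1 →R1
β2 →I1
β3 →I2
β4 →J1
β5 →Sf1

b5 stroke at Sf1  (source Sf1 imposes f)
b2 stroke at I1  (prefer integral on I1)
b3 stroke at I2  (I2 outputs flow p/I2)
b4 stroke at J1  (C1: C, integral causality)
b0 stroke at J2  (common-e at J1 fixed by 4)
b1 stroke at R1  (common-e at J2 fixed by 0)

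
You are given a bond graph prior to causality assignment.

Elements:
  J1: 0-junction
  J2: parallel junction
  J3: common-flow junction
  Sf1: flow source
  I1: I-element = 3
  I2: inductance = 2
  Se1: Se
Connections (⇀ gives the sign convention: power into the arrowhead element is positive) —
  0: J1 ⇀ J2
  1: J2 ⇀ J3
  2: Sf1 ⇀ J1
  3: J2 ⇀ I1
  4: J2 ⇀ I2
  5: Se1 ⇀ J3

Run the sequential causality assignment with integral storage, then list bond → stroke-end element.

β0 stroke→J1
β1 stroke→J2
β2 stroke→Sf1
β3 stroke→I1
β4 stroke→I2
β5 stroke→J3

bond 2 stroke→Sf1  (Sf1 (Sf) sets flow on bond)
bond 5 stroke→J3  (Se1 (Se) sets effort on bond)
bond 0 stroke→J1  (J1 needs exactly one e-in)
bond 1 stroke→J2  (J3: last free bond brings flow in)
bond 3 stroke→I1  (0-jn J2 has e-setter on 1)
bond 4 stroke→I2  (common-e at J2 fixed by 1)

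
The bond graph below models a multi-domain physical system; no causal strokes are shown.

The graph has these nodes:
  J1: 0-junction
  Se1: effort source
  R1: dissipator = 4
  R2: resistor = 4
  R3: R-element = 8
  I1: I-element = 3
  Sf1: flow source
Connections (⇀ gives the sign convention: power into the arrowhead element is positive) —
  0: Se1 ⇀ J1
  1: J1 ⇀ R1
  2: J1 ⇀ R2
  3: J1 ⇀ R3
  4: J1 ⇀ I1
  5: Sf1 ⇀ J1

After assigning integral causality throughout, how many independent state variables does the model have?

1  (I1 all integral)

#0 →J1  (Se1 fixes effort; stroke away)
#5 →Sf1  (source Sf1 imposes f)
#1 →R1  (common-e at J1 fixed by 0)
#2 →R2  (common-e at J1 fixed by 0)
#3 →R3  (J1 effort already set via bond 0)
#4 →I1  (common-e at J1 fixed by 0)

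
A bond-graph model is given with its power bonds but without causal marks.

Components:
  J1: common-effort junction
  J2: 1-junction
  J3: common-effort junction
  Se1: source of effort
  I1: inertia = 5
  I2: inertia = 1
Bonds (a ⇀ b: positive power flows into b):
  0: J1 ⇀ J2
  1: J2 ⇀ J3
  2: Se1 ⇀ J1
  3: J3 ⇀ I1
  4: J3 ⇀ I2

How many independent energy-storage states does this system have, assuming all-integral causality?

2  (I1, I2 all integral)

b2 stroke→J1  (Se1 fixes effort; stroke away)
b0 stroke→J2  (J1 effort already set via bond 2)
b1 stroke→J3  (J2: last free bond brings flow in)
b3 stroke→I1  (J3: bond 1 brought effort, rest push out)
b4 stroke→I2  (0-jn J3 has e-setter on 1)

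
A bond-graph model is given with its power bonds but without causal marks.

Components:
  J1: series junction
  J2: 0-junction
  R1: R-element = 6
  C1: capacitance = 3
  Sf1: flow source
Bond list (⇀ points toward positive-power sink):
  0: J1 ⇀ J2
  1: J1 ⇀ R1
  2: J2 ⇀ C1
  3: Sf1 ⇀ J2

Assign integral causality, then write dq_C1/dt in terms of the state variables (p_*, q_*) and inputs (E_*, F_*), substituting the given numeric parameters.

β3 |Sf1  (Sf1 fixes flow; stroke at Sf1)
β2 |J2  (prefer integral on C1)
β0 |J1  (J2: bond 2 brought effort, rest push out)
β1 |R1  (J1: last free bond brings flow in)

dq_C1/dt = F_Sf1 - q_C1/18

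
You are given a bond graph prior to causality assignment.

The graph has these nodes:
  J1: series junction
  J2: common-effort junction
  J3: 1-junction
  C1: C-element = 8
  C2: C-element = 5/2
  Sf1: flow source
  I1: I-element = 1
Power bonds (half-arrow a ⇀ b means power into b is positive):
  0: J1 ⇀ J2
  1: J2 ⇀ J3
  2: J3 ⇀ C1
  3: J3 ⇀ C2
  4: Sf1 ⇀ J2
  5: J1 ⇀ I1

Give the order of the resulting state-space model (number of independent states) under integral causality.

3  (C1, C2, I1 all integral)

b4 →Sf1  (Sf1 (Sf) sets flow on bond)
b2 →J3  (C1 integral (e out))
b3 →J3  (prefer integral on C2)
b1 →J2  (J3 needs exactly one f-in)
b0 →J1  (J2 effort already set via bond 1)
b5 →I1  (closing 1-jn rule on J1)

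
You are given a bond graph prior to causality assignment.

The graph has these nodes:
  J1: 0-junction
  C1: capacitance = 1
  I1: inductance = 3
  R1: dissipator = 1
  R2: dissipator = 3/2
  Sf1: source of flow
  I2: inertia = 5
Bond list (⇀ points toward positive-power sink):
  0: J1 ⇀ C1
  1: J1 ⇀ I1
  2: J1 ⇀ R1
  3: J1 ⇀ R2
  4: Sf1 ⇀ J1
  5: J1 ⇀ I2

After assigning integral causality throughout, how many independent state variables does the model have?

bond 4 |Sf1  (Sf1 (Sf) sets flow on bond)
bond 0 |J1  (prefer integral on C1)
bond 1 |I1  (J1 effort already set via bond 0)
bond 2 |R1  (J1 effort already set via bond 0)
bond 3 |R2  (J1 effort already set via bond 0)
bond 5 |I2  (J1: bond 0 brought effort, rest push out)

3  (C1, I1, I2 all integral)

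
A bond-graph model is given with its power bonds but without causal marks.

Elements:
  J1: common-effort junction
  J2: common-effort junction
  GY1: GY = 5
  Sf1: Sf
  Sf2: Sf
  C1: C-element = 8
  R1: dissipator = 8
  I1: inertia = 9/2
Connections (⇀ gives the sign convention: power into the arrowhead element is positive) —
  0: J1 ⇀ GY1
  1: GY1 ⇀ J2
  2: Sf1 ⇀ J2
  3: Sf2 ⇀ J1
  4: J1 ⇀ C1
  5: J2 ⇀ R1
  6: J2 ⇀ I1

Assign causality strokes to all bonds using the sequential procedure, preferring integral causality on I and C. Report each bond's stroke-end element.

#2 |Sf1  (Sf1: flow source, stroke at near end)
#3 |Sf2  (Sf2: flow source, stroke at near end)
#4 |J1  (C1: C, integral causality)
#0 |GY1  (J1 effort already set via bond 4)
#1 |GY1  (GY1: gyrator matches bond 0)
#6 |I1  (I1 outputs flow p/I1)
#5 |J2  (J2: last free bond brings effort in)

bond 0 stroke→GY1
bond 1 stroke→GY1
bond 2 stroke→Sf1
bond 3 stroke→Sf2
bond 4 stroke→J1
bond 5 stroke→J2
bond 6 stroke→I1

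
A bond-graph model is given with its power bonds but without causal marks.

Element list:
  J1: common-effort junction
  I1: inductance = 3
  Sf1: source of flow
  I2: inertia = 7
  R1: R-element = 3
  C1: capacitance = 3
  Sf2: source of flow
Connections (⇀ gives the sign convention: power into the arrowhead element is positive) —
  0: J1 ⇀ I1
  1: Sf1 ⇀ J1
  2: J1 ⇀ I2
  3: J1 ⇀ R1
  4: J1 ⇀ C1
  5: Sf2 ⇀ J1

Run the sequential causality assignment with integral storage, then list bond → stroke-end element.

#1 stroke→Sf1  (Sf1 (Sf) sets flow on bond)
#5 stroke→Sf2  (Sf2 fixes flow; stroke at Sf2)
#0 stroke→I1  (prefer integral on I1)
#2 stroke→I2  (I2: I, integral causality)
#4 stroke→J1  (C1 integral (e out))
#3 stroke→R1  (J1: bond 4 brought effort, rest push out)

b0 stroke at I1
b1 stroke at Sf1
b2 stroke at I2
b3 stroke at R1
b4 stroke at J1
b5 stroke at Sf2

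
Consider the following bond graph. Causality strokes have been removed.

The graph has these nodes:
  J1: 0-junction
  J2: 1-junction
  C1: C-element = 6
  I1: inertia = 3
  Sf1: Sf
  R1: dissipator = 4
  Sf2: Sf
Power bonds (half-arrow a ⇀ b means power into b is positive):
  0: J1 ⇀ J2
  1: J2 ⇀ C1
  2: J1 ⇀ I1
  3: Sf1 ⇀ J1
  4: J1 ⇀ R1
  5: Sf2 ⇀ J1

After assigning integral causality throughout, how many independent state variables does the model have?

2  (C1, I1 all integral)

β3 |Sf1  (Sf1 (Sf) sets flow on bond)
β5 |Sf2  (Sf2: flow source, stroke at near end)
β1 |J2  (C1 outputs effort q/C1)
β0 |J1  (closing 1-jn rule on J2)
β2 |I1  (0-jn J1 has e-setter on 0)
β4 |R1  (common-e at J1 fixed by 0)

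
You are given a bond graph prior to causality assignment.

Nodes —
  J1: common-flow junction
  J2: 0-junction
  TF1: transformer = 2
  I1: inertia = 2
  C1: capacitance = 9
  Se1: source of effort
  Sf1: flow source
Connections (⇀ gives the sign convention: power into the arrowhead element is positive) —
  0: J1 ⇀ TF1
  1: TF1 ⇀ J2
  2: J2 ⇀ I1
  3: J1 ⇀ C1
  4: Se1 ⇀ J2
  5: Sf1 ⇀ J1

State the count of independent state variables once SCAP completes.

2  (C1, I1 all integral)

#4 |J2  (Se1 fixes effort; stroke away)
#5 |Sf1  (source Sf1 imposes f)
#0 |J1  (J1: bond 5 brought flow, rest push out)
#3 |J1  (common-f at J1 fixed by 5)
#1 |TF1  (J2 effort already set via bond 4)
#2 |I1  (J2 effort already set via bond 4)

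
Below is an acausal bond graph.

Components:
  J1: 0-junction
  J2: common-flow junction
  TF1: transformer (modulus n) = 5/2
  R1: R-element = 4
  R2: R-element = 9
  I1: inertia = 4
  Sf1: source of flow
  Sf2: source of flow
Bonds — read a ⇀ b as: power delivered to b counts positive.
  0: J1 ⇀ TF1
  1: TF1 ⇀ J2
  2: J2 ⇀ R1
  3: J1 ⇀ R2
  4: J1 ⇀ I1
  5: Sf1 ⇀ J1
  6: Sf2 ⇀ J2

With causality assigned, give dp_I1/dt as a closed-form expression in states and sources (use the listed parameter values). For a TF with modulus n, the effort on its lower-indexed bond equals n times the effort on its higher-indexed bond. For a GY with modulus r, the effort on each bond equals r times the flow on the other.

dp_I1/dt = 9*F_Sf1 - 18*F_Sf2/5 - 9*p_I1/4

#5 |Sf1  (Sf1 (Sf) sets flow on bond)
#6 |Sf2  (Sf2 (Sf) sets flow on bond)
#1 |J2  (1-jn J2 has f-setter on 6)
#2 |J2  (J2 flow already set via bond 6)
#0 |TF1  (TF1 one-in-one-out from 1)
#4 |I1  (I1 outputs flow p/I1)
#3 |J1  (J1: last free bond brings effort in)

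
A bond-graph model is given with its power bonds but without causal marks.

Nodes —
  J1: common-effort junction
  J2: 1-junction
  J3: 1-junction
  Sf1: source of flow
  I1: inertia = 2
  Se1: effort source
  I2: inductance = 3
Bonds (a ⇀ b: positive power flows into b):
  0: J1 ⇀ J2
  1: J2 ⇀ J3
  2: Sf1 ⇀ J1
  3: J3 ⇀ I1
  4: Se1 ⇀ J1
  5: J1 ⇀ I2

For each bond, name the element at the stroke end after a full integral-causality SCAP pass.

#0 stroke at J2
#1 stroke at J3
#2 stroke at Sf1
#3 stroke at I1
#4 stroke at J1
#5 stroke at I2

β2 |Sf1  (source Sf1 imposes f)
β4 |J1  (Se1: effort source, stroke at far end)
β0 |J2  (0-jn J1 has e-setter on 4)
β5 |I2  (J1 effort already set via bond 4)
β1 |J3  (only one flow-in slot at J2)
β3 |I1  (J3: last free bond brings flow in)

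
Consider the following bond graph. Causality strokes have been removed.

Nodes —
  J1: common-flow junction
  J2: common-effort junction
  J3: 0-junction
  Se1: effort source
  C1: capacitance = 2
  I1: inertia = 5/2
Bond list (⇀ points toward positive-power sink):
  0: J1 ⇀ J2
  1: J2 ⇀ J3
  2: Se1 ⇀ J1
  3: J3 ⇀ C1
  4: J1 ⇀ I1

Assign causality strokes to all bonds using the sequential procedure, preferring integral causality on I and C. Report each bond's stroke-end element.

bond 0 |J1
bond 1 |J2
bond 2 |J1
bond 3 |J3
bond 4 |I1

b2 stroke→J1  (Se1: effort source, stroke at far end)
b3 stroke→J3  (C1 outputs effort q/C1)
b1 stroke→J2  (0-jn J3 has e-setter on 3)
b0 stroke→J1  (0-jn J2 has e-setter on 1)
b4 stroke→I1  (only one flow-in slot at J1)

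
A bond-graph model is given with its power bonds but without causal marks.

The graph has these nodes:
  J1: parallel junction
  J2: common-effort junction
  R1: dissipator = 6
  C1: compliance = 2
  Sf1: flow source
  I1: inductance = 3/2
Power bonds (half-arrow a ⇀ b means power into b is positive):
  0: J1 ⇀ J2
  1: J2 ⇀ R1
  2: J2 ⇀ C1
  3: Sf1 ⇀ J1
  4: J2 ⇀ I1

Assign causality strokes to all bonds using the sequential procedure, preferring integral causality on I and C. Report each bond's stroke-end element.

bond 0 stroke→J1
bond 1 stroke→R1
bond 2 stroke→J2
bond 3 stroke→Sf1
bond 4 stroke→I1

β3 |Sf1  (Sf1: flow source, stroke at near end)
β0 |J1  (J1: last free bond brings effort in)
β2 |J2  (C1 integral (e out))
β1 |R1  (J2 effort already set via bond 2)
β4 |I1  (J2: bond 2 brought effort, rest push out)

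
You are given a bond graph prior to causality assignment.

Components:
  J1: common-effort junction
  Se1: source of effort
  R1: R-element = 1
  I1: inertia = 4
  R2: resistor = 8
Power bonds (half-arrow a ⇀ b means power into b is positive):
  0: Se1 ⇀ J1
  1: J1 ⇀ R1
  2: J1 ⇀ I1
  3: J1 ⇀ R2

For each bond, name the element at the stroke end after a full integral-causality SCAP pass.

bond 0 →J1
bond 1 →R1
bond 2 →I1
bond 3 →R2

bond 0 |J1  (source Se1 imposes e)
bond 1 |R1  (common-e at J1 fixed by 0)
bond 2 |I1  (0-jn J1 has e-setter on 0)
bond 3 |R2  (0-jn J1 has e-setter on 0)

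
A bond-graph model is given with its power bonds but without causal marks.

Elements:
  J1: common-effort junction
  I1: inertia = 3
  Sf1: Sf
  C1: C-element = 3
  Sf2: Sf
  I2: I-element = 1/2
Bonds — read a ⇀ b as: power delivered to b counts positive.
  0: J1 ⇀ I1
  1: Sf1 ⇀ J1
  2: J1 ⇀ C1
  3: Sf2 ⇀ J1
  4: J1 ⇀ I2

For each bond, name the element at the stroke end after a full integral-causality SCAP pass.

bond 1 stroke at Sf1  (Sf1 fixes flow; stroke at Sf1)
bond 3 stroke at Sf2  (source Sf2 imposes f)
bond 0 stroke at I1  (prefer integral on I1)
bond 2 stroke at J1  (C1 integral (e out))
bond 4 stroke at I2  (J1 effort already set via bond 2)

bond 0 |I1
bond 1 |Sf1
bond 2 |J1
bond 3 |Sf2
bond 4 |I2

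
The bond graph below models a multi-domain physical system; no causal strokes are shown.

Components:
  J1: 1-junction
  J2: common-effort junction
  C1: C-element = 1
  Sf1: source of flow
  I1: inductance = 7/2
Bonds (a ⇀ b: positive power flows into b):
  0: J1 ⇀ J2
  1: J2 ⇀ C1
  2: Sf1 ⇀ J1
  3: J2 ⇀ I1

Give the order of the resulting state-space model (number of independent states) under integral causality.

2  (C1, I1 all integral)

β2 stroke→Sf1  (source Sf1 imposes f)
β0 stroke→J1  (J1: bond 2 brought flow, rest push out)
β1 stroke→J2  (C1 outputs effort q/C1)
β3 stroke→I1  (J2: bond 1 brought effort, rest push out)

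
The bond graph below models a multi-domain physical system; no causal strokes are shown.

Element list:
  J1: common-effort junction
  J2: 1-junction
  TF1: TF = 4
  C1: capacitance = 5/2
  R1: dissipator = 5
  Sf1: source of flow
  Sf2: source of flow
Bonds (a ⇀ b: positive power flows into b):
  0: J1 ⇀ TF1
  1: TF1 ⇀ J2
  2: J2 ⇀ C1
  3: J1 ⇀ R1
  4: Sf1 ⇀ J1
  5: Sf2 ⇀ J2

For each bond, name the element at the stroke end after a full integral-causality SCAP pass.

β0 stroke at TF1
β1 stroke at J2
β2 stroke at J2
β3 stroke at J1
β4 stroke at Sf1
β5 stroke at Sf2

b4 →Sf1  (Sf1 (Sf) sets flow on bond)
b5 →Sf2  (Sf2 fixes flow; stroke at Sf2)
b1 →J2  (J2 flow already set via bond 5)
b2 →J2  (1-jn J2 has f-setter on 5)
b0 →TF1  (TF TF1: opposite of bond 1)
b3 →J1  (J1: last free bond brings effort in)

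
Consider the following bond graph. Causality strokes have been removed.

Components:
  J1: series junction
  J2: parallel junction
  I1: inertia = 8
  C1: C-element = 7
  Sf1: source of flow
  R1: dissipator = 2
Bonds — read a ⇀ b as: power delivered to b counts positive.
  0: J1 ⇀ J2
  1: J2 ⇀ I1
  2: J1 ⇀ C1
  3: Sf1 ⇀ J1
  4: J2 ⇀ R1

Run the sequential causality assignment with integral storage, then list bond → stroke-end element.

b3 stroke at Sf1  (source Sf1 imposes f)
b0 stroke at J1  (J1: bond 3 brought flow, rest push out)
b2 stroke at J1  (common-f at J1 fixed by 3)
b1 stroke at I1  (I1 integral (f out))
b4 stroke at J2  (J2 needs exactly one e-in)

b0 →J1
b1 →I1
b2 →J1
b3 →Sf1
b4 →J2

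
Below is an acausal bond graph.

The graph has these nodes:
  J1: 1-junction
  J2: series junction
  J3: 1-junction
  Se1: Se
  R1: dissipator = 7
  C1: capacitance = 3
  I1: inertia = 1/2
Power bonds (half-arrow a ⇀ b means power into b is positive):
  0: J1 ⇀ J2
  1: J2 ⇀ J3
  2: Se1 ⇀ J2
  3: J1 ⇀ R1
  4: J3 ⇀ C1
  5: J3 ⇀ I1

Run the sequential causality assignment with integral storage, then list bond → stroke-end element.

bond 2 |J2  (Se1 (Se) sets effort on bond)
bond 4 |J3  (C1 integral (e out))
bond 5 |I1  (I1: I, integral causality)
bond 1 |J3  (1-jn J3 has f-setter on 5)
bond 0 |J2  (common-f at J2 fixed by 1)
bond 3 |J1  (common-f at J1 fixed by 0)

bond 0 stroke at J2
bond 1 stroke at J3
bond 2 stroke at J2
bond 3 stroke at J1
bond 4 stroke at J3
bond 5 stroke at I1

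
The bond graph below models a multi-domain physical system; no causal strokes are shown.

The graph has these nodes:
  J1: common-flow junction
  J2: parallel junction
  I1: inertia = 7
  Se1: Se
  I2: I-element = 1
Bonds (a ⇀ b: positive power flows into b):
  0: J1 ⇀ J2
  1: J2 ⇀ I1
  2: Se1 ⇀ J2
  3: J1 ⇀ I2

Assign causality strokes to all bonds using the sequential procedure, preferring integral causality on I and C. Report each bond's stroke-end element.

#0 stroke at J1
#1 stroke at I1
#2 stroke at J2
#3 stroke at I2

bond 2 stroke→J2  (Se1: effort source, stroke at far end)
bond 0 stroke→J1  (common-e at J2 fixed by 2)
bond 1 stroke→I1  (0-jn J2 has e-setter on 2)
bond 3 stroke→I2  (closing 1-jn rule on J1)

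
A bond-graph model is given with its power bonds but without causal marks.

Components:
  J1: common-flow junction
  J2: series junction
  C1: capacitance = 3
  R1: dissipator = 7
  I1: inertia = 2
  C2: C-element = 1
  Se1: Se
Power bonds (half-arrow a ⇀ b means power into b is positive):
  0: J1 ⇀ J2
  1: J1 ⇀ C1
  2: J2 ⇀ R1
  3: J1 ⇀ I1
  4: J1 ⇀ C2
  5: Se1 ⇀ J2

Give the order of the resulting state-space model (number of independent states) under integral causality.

3  (C1, C2, I1 all integral)

β5 →J2  (Se1 fixes effort; stroke away)
β1 →J1  (C1 outputs effort q/C1)
β3 →I1  (I1: I, integral causality)
β0 →J1  (J1 flow already set via bond 3)
β4 →J1  (J1: bond 3 brought flow, rest push out)
β2 →J2  (1-jn J2 has f-setter on 0)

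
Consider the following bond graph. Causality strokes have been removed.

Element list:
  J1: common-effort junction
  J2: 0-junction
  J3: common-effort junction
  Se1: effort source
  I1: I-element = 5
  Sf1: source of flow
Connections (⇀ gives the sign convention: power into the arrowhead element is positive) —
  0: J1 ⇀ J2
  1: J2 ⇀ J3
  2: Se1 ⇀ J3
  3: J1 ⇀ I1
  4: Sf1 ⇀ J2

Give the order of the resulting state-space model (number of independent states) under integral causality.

1  (I1 all integral)

b2 stroke at J3  (Se1 (Se) sets effort on bond)
b4 stroke at Sf1  (source Sf1 imposes f)
b1 stroke at J2  (J3: bond 2 brought effort, rest push out)
b0 stroke at J1  (common-e at J2 fixed by 1)
b3 stroke at I1  (J1: bond 0 brought effort, rest push out)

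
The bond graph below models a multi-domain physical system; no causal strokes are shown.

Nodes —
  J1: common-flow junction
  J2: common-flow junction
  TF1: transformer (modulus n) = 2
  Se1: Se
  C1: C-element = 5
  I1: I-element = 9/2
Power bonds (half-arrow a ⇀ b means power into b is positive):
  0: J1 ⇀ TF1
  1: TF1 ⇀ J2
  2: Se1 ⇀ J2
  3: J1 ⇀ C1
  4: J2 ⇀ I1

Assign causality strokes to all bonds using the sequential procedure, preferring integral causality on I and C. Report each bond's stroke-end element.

β0 →TF1
β1 →J2
β2 →J2
β3 →J1
β4 →I1

b2 →J2  (Se1 (Se) sets effort on bond)
b3 →J1  (prefer integral on C1)
b0 →TF1  (J1 needs exactly one f-in)
b1 →J2  (through TF1, causality passes straight; one stroke at TF1)
b4 →I1  (closing 1-jn rule on J2)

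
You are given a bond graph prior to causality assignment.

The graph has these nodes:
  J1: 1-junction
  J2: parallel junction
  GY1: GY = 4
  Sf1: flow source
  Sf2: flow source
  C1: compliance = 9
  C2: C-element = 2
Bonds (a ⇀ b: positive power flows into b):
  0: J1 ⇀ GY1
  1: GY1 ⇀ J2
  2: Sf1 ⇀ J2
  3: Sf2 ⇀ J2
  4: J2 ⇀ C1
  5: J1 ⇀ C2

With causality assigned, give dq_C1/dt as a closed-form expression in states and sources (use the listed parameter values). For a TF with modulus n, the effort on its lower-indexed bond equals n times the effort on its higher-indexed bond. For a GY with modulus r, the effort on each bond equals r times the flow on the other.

b2 stroke→Sf1  (Sf1 fixes flow; stroke at Sf1)
b3 stroke→Sf2  (source Sf2 imposes f)
b4 stroke→J2  (C1 outputs effort q/C1)
b1 stroke→GY1  (0-jn J2 has e-setter on 4)
b0 stroke→GY1  (GY1: gyrator matches bond 1)
b5 stroke→J1  (1-jn J1 has f-setter on 0)

dq_C1/dt = F_Sf1 + F_Sf2 - q_C2/8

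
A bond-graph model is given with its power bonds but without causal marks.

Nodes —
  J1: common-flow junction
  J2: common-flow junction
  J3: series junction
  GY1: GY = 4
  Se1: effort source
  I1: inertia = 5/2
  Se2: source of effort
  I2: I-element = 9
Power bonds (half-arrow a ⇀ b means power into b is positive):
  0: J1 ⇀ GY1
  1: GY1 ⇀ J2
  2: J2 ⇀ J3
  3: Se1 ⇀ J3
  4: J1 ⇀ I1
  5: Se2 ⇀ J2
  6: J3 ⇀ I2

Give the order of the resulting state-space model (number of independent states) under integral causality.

b3 stroke at J3  (Se1 fixes effort; stroke away)
b5 stroke at J2  (Se2 (Se) sets effort on bond)
b4 stroke at I1  (I1 integral (f out))
b0 stroke at J1  (1-jn J1 has f-setter on 4)
b1 stroke at J2  (GY1: gyrator matches bond 0)
b2 stroke at J3  (J2: last free bond brings flow in)
b6 stroke at I2  (only one flow-in slot at J3)

2  (I1, I2 all integral)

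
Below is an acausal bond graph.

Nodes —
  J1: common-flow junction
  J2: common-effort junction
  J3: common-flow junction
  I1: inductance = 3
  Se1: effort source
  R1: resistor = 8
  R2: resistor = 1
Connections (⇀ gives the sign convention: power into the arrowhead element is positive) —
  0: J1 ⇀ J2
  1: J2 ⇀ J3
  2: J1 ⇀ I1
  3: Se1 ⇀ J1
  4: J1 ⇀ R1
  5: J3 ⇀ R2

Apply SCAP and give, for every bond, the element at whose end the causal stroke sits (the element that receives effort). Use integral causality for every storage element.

#0 stroke at J1
#1 stroke at J2
#2 stroke at I1
#3 stroke at J1
#4 stroke at J1
#5 stroke at J3

β3 |J1  (Se1 fixes effort; stroke away)
β2 |I1  (I1 integral (f out))
β0 |J1  (J1: bond 2 brought flow, rest push out)
β4 |J1  (J1 flow already set via bond 2)
β1 |J2  (closing 0-jn rule on J2)
β5 |J3  (common-f at J3 fixed by 1)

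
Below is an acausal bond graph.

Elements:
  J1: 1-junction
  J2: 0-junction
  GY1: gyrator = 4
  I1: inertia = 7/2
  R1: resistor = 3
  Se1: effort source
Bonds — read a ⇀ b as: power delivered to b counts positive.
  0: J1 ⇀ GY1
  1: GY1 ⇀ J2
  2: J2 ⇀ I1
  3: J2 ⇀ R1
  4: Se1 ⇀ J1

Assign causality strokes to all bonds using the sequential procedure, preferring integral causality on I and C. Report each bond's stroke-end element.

b4 →J1  (Se1 (Se) sets effort on bond)
b0 →GY1  (J1: last free bond brings flow in)
b1 →GY1  (through GY1, causality inverts; strokes same side of GY1)
b2 →I1  (prefer integral on I1)
b3 →J2  (closing 0-jn rule on J2)

β0 |GY1
β1 |GY1
β2 |I1
β3 |J2
β4 |J1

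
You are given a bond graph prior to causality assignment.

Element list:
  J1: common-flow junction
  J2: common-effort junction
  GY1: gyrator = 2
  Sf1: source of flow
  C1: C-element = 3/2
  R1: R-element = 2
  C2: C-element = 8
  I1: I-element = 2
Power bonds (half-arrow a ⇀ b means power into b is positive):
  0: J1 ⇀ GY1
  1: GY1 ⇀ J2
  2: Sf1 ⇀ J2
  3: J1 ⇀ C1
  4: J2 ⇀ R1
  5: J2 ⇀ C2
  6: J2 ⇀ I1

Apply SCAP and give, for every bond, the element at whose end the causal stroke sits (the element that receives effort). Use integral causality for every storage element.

β0 |GY1
β1 |GY1
β2 |Sf1
β3 |J1
β4 |R1
β5 |J2
β6 |I1

#2 stroke at Sf1  (Sf1: flow source, stroke at near end)
#3 stroke at J1  (C1 integral (e out))
#0 stroke at GY1  (J1 needs exactly one f-in)
#1 stroke at GY1  (GY GY1: same side as bond 0)
#5 stroke at J2  (prefer integral on C2)
#4 stroke at R1  (0-jn J2 has e-setter on 5)
#6 stroke at I1  (0-jn J2 has e-setter on 5)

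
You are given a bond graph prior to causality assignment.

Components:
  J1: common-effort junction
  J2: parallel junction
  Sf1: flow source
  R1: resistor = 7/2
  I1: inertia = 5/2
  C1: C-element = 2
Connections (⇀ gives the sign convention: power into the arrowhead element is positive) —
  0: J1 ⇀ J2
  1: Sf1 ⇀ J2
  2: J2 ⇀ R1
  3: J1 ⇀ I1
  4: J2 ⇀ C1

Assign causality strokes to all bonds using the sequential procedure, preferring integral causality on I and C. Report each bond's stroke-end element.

#0 |J1
#1 |Sf1
#2 |R1
#3 |I1
#4 |J2

bond 1 →Sf1  (Sf1 (Sf) sets flow on bond)
bond 3 →I1  (I1: I, integral causality)
bond 0 →J1  (only one effort-in slot at J1)
bond 4 →J2  (C1: C, integral causality)
bond 2 →R1  (0-jn J2 has e-setter on 4)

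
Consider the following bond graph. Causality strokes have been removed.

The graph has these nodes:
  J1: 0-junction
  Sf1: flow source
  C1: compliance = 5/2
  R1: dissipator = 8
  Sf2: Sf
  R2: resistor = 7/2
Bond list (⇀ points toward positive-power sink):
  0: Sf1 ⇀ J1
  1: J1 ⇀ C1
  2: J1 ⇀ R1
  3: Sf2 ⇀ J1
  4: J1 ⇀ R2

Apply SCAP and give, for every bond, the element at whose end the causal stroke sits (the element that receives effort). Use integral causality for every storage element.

#0 stroke at Sf1  (Sf1 (Sf) sets flow on bond)
#3 stroke at Sf2  (Sf2 (Sf) sets flow on bond)
#1 stroke at J1  (C1: C, integral causality)
#2 stroke at R1  (0-jn J1 has e-setter on 1)
#4 stroke at R2  (J1: bond 1 brought effort, rest push out)

β0 stroke→Sf1
β1 stroke→J1
β2 stroke→R1
β3 stroke→Sf2
β4 stroke→R2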